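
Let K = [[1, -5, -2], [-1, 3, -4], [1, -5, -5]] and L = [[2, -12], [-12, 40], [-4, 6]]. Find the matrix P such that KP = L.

P = [[1, -4], [-1, 4], [2, -6]]

K is on the left of P, so left-multiply by K⁻¹: P = K⁻¹L.
K has determinant 6; K⁻¹ = [[-35/6, -5/2, 13/3], [-3/2, -1/2, 1], [1/3, 0, -1/3]].
P = K⁻¹L = [[-35/6, -5/2, 13/3], [-3/2, -1/2, 1], [1/3, 0, -1/3]] · [[2, -12], [-12, 40], [-4, 6]] = [[1, -4], [-1, 4], [2, -6]].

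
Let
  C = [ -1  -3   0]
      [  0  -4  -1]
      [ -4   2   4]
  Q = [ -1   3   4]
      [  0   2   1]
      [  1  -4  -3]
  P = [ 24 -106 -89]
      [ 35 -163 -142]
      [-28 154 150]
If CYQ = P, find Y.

Isolating Y: multiply by C⁻¹ from the left and Q⁻¹ from the right, so Y = C⁻¹PQ⁻¹.
C has determinant 2; C⁻¹ = [[-7, 6, 3/2], [2, -2, -1/2], [-8, 7, 2]].
det Q = -3, so Q⁻¹ = [[2/3, 7/3, 5/3], [-1/3, 1/3, -1/3], [2/3, 1/3, 2/3]].
C⁻¹P = [[0, -5, -4], [-8, 37, 31], [-3, 15, 18]].
Y = (C⁻¹P)Q⁻¹ = [[-1, -3, -1], [3, 4, -5], [5, 4, 2]].

Y = [[-1, -3, -1], [3, 4, -5], [5, 4, 2]]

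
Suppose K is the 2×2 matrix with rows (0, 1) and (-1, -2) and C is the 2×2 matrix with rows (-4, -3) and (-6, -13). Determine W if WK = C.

W = [[5, 4], [-1, 6]]

K is on the right of W, so right-multiply by K⁻¹: W = CK⁻¹.
K has determinant 1; K⁻¹ = [[-2, -1], [1, 0]].
W = CK⁻¹ = [[-4, -3], [-6, -13]] · [[-2, -1], [1, 0]] = [[5, 4], [-1, 6]].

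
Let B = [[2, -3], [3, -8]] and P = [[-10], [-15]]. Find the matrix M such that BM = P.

Since B multiplies M on the left, M = B⁻¹P.
B has determinant -7; B⁻¹ = [[8/7, -3/7], [3/7, -2/7]].
M = B⁻¹P = [[8/7, -3/7], [3/7, -2/7]] · [[-10], [-15]] = [[-5], [0]].

M = [[-5], [0]]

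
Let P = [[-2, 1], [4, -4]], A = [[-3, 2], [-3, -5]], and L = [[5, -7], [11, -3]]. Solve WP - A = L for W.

W = [[3, 2], [0, 2]]

WP = L + A = [[2, -5], [8, -8]].
P is on the right of W, so right-multiply by P⁻¹: W = (L + A)P⁻¹.
det P = 4; the adjugate gives P⁻¹ = [[-1, -1/4], [-1, -1/2]].
W = (L + A)P⁻¹ = [[3, 2], [0, 2]].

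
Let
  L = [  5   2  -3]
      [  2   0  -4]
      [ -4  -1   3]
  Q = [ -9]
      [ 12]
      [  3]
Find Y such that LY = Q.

Left-multiplying both sides by L⁻¹ gives Y = L⁻¹Q.
L has determinant 6; L⁻¹ = [[-2/3, -1/2, -4/3], [5/3, 1/2, 7/3], [-1/3, -1/2, -2/3]].
Y = L⁻¹Q = [[-2/3, -1/2, -4/3], [5/3, 1/2, 7/3], [-1/3, -1/2, -2/3]] · [[-9], [12], [3]] = [[-4], [-2], [-5]].

Y = [[-4], [-2], [-5]]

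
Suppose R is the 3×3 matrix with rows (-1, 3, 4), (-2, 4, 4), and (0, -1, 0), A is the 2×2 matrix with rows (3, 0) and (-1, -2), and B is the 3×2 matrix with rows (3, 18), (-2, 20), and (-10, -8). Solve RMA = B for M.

M = [[4, -3], [2, -4], [-1, 0]]

M = R⁻¹BA⁻¹ (apply R⁻¹ on the left and A⁻¹ on the right).
R has determinant 4; R⁻¹ = [[1, -1, -1], [0, 0, -1], [1/2, -1/4, 1/2]].
det A = -6, so A⁻¹ = [[1/3, 0], [-1/6, -1/2]].
R⁻¹B = [[15, 6], [10, 8], [-3, 0]].
M = (R⁻¹B)A⁻¹ = [[4, -3], [2, -4], [-1, 0]].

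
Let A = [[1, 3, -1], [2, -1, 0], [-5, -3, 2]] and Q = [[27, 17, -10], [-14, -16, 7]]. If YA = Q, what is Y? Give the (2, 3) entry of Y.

Since A sits to the right of Y, Y = QA⁻¹.
A has determinant -3; A⁻¹ = [[2/3, 1, 1/3], [4/3, 1, 2/3], [11/3, 4, 7/3]].
Y = QA⁻¹ = [[27, 17, -10], [-14, -16, 7]] · [[2/3, 1, 1/3], [4/3, 1, 2/3], [11/3, 4, 7/3]] = [[4, 4, -3], [-5, -2, 1]].

1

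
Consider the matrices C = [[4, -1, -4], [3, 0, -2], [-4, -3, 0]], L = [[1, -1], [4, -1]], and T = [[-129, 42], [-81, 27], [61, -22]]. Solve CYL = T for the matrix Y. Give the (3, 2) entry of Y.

3

Isolating Y: multiply by C⁻¹ from the left and L⁻¹ from the right, so Y = C⁻¹TL⁻¹.
C has determinant 4; C⁻¹ = [[-3/2, 3, 1/2], [2, -4, -1], [-9/4, 4, 3/4]].
det L = 3, so L⁻¹ = [[-1/3, 1/3], [-4/3, 1/3]].
C⁻¹T = [[-19, 7], [5, -2], [12, -3]].
Y = (C⁻¹T)L⁻¹ = [[-3, -4], [1, 1], [0, 3]].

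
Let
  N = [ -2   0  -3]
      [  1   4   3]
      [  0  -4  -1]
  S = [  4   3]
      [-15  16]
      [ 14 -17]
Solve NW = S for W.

N is on the left of W, so left-multiply by N⁻¹: W = N⁻¹S.
det N = -4, so N⁻¹ = [[-2, -3, -3], [-1/4, -1/2, -3/4], [1, 2, 2]].
W = N⁻¹S = [[-2, -3, -3], [-1/4, -1/2, -3/4], [1, 2, 2]] · [[4, 3], [-15, 16], [14, -17]] = [[-5, -3], [-4, 4], [2, 1]].

W = [[-5, -3], [-4, 4], [2, 1]]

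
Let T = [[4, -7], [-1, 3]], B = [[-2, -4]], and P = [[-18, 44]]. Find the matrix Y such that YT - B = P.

YT = P + B = [[-20, 40]].
T is on the right of Y, so right-multiply by T⁻¹: Y = (P + B)T⁻¹.
det T = 5; the adjugate gives T⁻¹ = [[3/5, 7/5], [1/5, 4/5]].
Y = (P + B)T⁻¹ = [[-4, 4]].

Y = [[-4, 4]]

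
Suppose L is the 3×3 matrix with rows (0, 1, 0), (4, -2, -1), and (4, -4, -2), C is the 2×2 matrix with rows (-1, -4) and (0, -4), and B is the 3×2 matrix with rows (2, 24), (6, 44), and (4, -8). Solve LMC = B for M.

M = [[-2, -4], [-2, -4], [2, -3]]

Left-multiply by L⁻¹ and right-multiply by C⁻¹: M = L⁻¹BC⁻¹.
det L = 4; the adjugate gives L⁻¹ = [[0, 1/2, -1/4], [1, 0, 0], [-2, 1, -1]].
det C = 4, so C⁻¹ = [[-1, 1], [0, -1/4]].
L⁻¹B = [[2, 24], [2, 24], [-2, 4]].
M = (L⁻¹B)C⁻¹ = [[-2, -4], [-2, -4], [2, -3]].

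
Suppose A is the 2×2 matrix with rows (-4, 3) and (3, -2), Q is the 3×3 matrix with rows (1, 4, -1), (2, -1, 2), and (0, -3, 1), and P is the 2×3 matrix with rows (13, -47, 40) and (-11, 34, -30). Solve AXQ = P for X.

Left-multiply by A⁻¹ and right-multiply by Q⁻¹: X = A⁻¹PQ⁻¹.
det A = -1, so A⁻¹ = [[2, 3], [3, 4]].
det Q = 3; the adjugate gives Q⁻¹ = [[5/3, -1/3, 7/3], [-2/3, 1/3, -4/3], [-2, 1, -3]].
A⁻¹P = [[-7, 8, -10], [-5, -5, 0]].
X = (A⁻¹P)Q⁻¹ = [[3, -5, 3], [-5, 0, -5]].

X = [[3, -5, 3], [-5, 0, -5]]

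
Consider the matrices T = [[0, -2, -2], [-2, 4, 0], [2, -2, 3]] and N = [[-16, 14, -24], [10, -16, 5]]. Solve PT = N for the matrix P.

P = [[3, 2, -6], [-1, -4, 1]]

Since T sits to the right of P, P = NT⁻¹.
det T = -4, so T⁻¹ = [[-3, -5/2, -2], [-3/2, -1, -1], [1, 1, 1]].
P = NT⁻¹ = [[-16, 14, -24], [10, -16, 5]] · [[-3, -5/2, -2], [-3/2, -1, -1], [1, 1, 1]] = [[3, 2, -6], [-1, -4, 1]].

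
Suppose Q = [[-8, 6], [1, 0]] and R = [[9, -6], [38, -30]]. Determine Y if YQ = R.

Q is on the right of Y, so right-multiply by Q⁻¹: Y = RQ⁻¹.
Q has determinant -6; Q⁻¹ = [[0, 1], [1/6, 4/3]].
Y = RQ⁻¹ = [[9, -6], [38, -30]] · [[0, 1], [1/6, 4/3]] = [[-1, 1], [-5, -2]].

Y = [[-1, 1], [-5, -2]]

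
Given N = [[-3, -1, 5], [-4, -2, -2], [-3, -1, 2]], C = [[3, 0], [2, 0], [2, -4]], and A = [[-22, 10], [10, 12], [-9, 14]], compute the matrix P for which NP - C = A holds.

P = [[1, -4], [-4, 2], [-4, 0]]

NP = A + C = [[-19, 10], [12, 12], [-7, 10]].
N is on the left of P, so left-multiply by N⁻¹: P = N⁻¹(A + C).
N has determinant -6; N⁻¹ = [[1, 1/2, -2], [-7/3, -3/2, 13/3], [1/3, 0, -1/3]].
P = N⁻¹(A + C) = [[1, -4], [-4, 2], [-4, 0]].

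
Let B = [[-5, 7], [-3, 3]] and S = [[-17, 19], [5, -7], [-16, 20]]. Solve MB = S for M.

M = [[1, 4], [-1, 0], [2, 2]]

Since B sits to the right of M, M = SB⁻¹.
det B = 6, so B⁻¹ = [[1/2, -7/6], [1/2, -5/6]].
M = SB⁻¹ = [[-17, 19], [5, -7], [-16, 20]] · [[1/2, -7/6], [1/2, -5/6]] = [[1, 4], [-1, 0], [2, 2]].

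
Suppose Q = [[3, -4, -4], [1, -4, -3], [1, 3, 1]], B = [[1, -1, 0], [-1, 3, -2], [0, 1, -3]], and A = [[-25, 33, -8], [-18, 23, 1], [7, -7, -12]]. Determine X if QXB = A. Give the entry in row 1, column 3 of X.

X = Q⁻¹AB⁻¹ (apply Q⁻¹ on the left and B⁻¹ on the right).
det Q = 3, so Q⁻¹ = [[5/3, -8/3, -4/3], [-4/3, 7/3, 5/3], [7/3, -13/3, -8/3]].
det B = -4, so B⁻¹ = [[7/4, 3/4, -1/2], [3/4, 3/4, -1/2], [1/4, 1/4, -1/2]].
Q⁻¹A = [[-3, 3, 0], [3, -2, -7], [1, -4, 9]].
X = (Q⁻¹A)B⁻¹ = [[-3, 0, 0], [2, -1, 3], [1, 0, -3]].

0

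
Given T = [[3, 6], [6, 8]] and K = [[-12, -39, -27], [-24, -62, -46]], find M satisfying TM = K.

Left-multiplying both sides by T⁻¹ gives M = T⁻¹K.
T has determinant -12; T⁻¹ = [[-2/3, 1/2], [1/2, -1/4]].
M = T⁻¹K = [[-2/3, 1/2], [1/2, -1/4]] · [[-12, -39, -27], [-24, -62, -46]] = [[-4, -5, -5], [0, -4, -2]].

M = [[-4, -5, -5], [0, -4, -2]]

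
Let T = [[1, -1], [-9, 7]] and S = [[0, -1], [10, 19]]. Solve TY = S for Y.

Y = [[-5, -6], [-5, -5]]

Left-multiplying both sides by T⁻¹ gives Y = T⁻¹S.
det T = -2, so T⁻¹ = [[-7/2, -1/2], [-9/2, -1/2]].
Y = T⁻¹S = [[-7/2, -1/2], [-9/2, -1/2]] · [[0, -1], [10, 19]] = [[-5, -6], [-5, -5]].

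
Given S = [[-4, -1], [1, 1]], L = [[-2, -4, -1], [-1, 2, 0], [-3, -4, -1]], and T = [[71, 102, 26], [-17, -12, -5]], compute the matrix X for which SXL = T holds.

Isolating X: multiply by S⁻¹ from the left and L⁻¹ from the right, so X = S⁻¹TL⁻¹.
S has determinant -3; S⁻¹ = [[-1/3, -1/3], [1/3, 4/3]].
det L = -2, so L⁻¹ = [[1, 0, -1], [1/2, 1/2, -1/2], [-5, -2, 4]].
S⁻¹T = [[-18, -30, -7], [1, 18, 2]].
X = (S⁻¹T)L⁻¹ = [[2, -1, 5], [0, 5, -2]].

X = [[2, -1, 5], [0, 5, -2]]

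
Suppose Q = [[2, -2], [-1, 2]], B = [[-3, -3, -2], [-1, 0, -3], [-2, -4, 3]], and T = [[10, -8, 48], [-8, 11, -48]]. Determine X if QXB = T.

Left-multiply by Q⁻¹ and right-multiply by B⁻¹: X = Q⁻¹TB⁻¹.
det Q = 2, so Q⁻¹ = [[1, 1], [1/2, 1]].
B has determinant 1; B⁻¹ = [[-12, 17, 9], [9, -13, -7], [4, -6, -3]].
Q⁻¹T = [[2, 3, 0], [-3, 7, -24]].
X = (Q⁻¹T)B⁻¹ = [[3, -5, -3], [3, 2, -4]].

X = [[3, -5, -3], [3, 2, -4]]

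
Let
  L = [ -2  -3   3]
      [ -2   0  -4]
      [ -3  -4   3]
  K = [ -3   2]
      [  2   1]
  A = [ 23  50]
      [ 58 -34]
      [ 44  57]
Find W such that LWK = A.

W = L⁻¹AK⁻¹ (apply L⁻¹ on the left and K⁻¹ on the right).
det L = 2; the adjugate gives L⁻¹ = [[-8, -3/2, 6], [9, 3/2, -7], [4, 1/2, -3]].
det K = -7; the adjugate gives K⁻¹ = [[-1/7, 2/7], [2/7, 3/7]].
L⁻¹A = [[-7, -7], [-14, 0], [-11, 12]].
W = (L⁻¹A)K⁻¹ = [[-1, -5], [2, -4], [5, 2]].

W = [[-1, -5], [2, -4], [5, 2]]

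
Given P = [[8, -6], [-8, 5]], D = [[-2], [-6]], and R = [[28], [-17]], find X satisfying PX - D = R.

X = [[1], [-3]]

PX = R + D = [[26], [-23]].
Left-multiplying both sides by P⁻¹ gives X = P⁻¹(R + D).
det P = -8, so P⁻¹ = [[-5/8, -3/4], [-1, -1]].
X = P⁻¹(R + D) = [[1], [-3]].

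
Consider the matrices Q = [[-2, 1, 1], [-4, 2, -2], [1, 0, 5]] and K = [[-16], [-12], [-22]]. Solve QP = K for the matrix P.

Left-multiplying both sides by Q⁻¹ gives P = Q⁻¹K.
det Q = -4; the adjugate gives Q⁻¹ = [[-5/2, 5/4, 1], [-9/2, 11/4, 2], [1/2, -1/4, 0]].
P = Q⁻¹K = [[-5/2, 5/4, 1], [-9/2, 11/4, 2], [1/2, -1/4, 0]] · [[-16], [-12], [-22]] = [[3], [-5], [-5]].

P = [[3], [-5], [-5]]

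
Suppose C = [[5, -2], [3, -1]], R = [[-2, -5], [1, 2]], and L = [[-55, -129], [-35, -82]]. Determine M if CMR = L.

M = C⁻¹LR⁻¹ (apply C⁻¹ on the left and R⁻¹ on the right).
C has determinant 1; C⁻¹ = [[-1, 2], [-3, 5]].
R has determinant 1; R⁻¹ = [[2, 5], [-1, -2]].
C⁻¹L = [[-15, -35], [-10, -23]].
M = (C⁻¹L)R⁻¹ = [[5, -5], [3, -4]].

M = [[5, -5], [3, -4]]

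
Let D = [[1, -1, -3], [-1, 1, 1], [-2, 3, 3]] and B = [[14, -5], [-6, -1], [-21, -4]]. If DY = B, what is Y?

D is on the left of Y, so left-multiply by D⁻¹: Y = D⁻¹B.
det D = 2; the adjugate gives D⁻¹ = [[0, -3, 1], [1/2, -3/2, 1], [-1/2, -1/2, 0]].
Y = D⁻¹B = [[0, -3, 1], [1/2, -3/2, 1], [-1/2, -1/2, 0]] · [[14, -5], [-6, -1], [-21, -4]] = [[-3, -1], [-5, -5], [-4, 3]].

Y = [[-3, -1], [-5, -5], [-4, 3]]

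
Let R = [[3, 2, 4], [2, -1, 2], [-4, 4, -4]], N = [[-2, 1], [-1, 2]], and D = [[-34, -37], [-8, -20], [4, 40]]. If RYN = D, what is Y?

Y = [[5, -4], [4, -2], [3, -5]]

Y = R⁻¹DN⁻¹ (apply R⁻¹ on the left and N⁻¹ on the right).
R has determinant 4; R⁻¹ = [[-1, 6, 2], [0, 1, 1/2], [1, -5, -7/4]].
det N = -3; the adjugate gives N⁻¹ = [[-2/3, 1/3], [-1/3, 2/3]].
R⁻¹D = [[-6, -3], [-6, 0], [-1, -7]].
Y = (R⁻¹D)N⁻¹ = [[5, -4], [4, -2], [3, -5]].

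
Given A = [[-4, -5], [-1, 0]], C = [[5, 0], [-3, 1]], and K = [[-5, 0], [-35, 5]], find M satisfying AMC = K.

M = [[4, -5], [-3, 4]]

Isolating M: multiply by A⁻¹ from the left and C⁻¹ from the right, so M = A⁻¹KC⁻¹.
A has determinant -5; A⁻¹ = [[0, -1], [-1/5, 4/5]].
C has determinant 5; C⁻¹ = [[1/5, 0], [3/5, 1]].
A⁻¹K = [[35, -5], [-27, 4]].
M = (A⁻¹K)C⁻¹ = [[4, -5], [-3, 4]].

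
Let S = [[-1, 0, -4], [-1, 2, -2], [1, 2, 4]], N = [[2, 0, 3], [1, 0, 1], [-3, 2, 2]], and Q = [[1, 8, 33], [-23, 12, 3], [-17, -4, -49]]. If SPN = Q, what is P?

P = [[0, 3, -4], [-5, 5, 1], [-3, 2, 0]]

Isolating P: multiply by S⁻¹ from the left and N⁻¹ from the right, so P = S⁻¹QN⁻¹.
det S = 4; the adjugate gives S⁻¹ = [[3, -2, 2], [1/2, 0, 1/2], [-1, 1/2, -1/2]].
N has determinant 2; N⁻¹ = [[-1, 3, 0], [-5/2, 13/2, 1/2], [1, -2, 0]].
S⁻¹Q = [[15, -8, -5], [-8, 2, -8], [-4, 0, -7]].
P = (S⁻¹Q)N⁻¹ = [[0, 3, -4], [-5, 5, 1], [-3, 2, 0]].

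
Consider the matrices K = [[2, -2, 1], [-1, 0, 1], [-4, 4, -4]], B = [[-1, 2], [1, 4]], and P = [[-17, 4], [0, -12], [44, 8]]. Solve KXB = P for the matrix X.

X = [[4, -1], [-1, 0], [2, -3]]

X = K⁻¹PB⁻¹ (apply K⁻¹ on the left and B⁻¹ on the right).
det K = 4, so K⁻¹ = [[-1, -1, -1/2], [-2, -1, -3/4], [-1, 0, -1/2]].
B has determinant -6; B⁻¹ = [[-2/3, 1/3], [1/6, 1/6]].
K⁻¹P = [[-5, 4], [1, -2], [-5, -8]].
X = (K⁻¹P)B⁻¹ = [[4, -1], [-1, 0], [2, -3]].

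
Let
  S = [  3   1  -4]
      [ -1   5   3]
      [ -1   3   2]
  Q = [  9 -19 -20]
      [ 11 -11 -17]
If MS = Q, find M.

M = [[2, -6, 3], [2, 1, -6]]

Since S sits to the right of M, M = QS⁻¹.
det S = -6, so S⁻¹ = [[-1/6, 7/3, -23/6], [1/6, -1/3, 5/6], [-1/3, 5/3, -8/3]].
M = QS⁻¹ = [[9, -19, -20], [11, -11, -17]] · [[-1/6, 7/3, -23/6], [1/6, -1/3, 5/6], [-1/3, 5/3, -8/3]] = [[2, -6, 3], [2, 1, -6]].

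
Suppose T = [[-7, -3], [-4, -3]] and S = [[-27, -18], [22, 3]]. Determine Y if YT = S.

Since T sits to the right of Y, Y = ST⁻¹.
T has determinant 9; T⁻¹ = [[-1/3, 1/3], [4/9, -7/9]].
Y = ST⁻¹ = [[-27, -18], [22, 3]] · [[-1/3, 1/3], [4/9, -7/9]] = [[1, 5], [-6, 5]].

Y = [[1, 5], [-6, 5]]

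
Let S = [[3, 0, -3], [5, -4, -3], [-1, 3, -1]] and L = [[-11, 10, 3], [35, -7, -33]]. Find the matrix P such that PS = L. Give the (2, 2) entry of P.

Right-multiplying both sides by S⁻¹ gives P = LS⁻¹.
S has determinant 6; S⁻¹ = [[13/6, -3/2, -2], [4/3, -1, -1], [11/6, -3/2, -2]].
P = LS⁻¹ = [[-11, 10, 3], [35, -7, -33]] · [[13/6, -3/2, -2], [4/3, -1, -1], [11/6, -3/2, -2]] = [[-5, 2, 6], [6, 4, 3]].

4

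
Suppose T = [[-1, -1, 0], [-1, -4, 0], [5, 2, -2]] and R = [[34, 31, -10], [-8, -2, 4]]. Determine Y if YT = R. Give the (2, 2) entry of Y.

0

Since T sits to the right of Y, Y = RT⁻¹.
det T = -6, so T⁻¹ = [[-4/3, 1/3, 0], [1/3, -1/3, 0], [-3, 1/2, -1/2]].
Y = RT⁻¹ = [[34, 31, -10], [-8, -2, 4]] · [[-4/3, 1/3, 0], [1/3, -1/3, 0], [-3, 1/2, -1/2]] = [[-5, -4, 5], [-2, 0, -2]].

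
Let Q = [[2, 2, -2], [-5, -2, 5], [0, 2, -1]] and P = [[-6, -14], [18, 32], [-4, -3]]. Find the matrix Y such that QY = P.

Since Q multiplies Y on the left, Y = Q⁻¹P.
Q has determinant -6; Q⁻¹ = [[4/3, 1/3, -1], [5/6, 1/3, 0], [5/3, 2/3, -1]].
Y = Q⁻¹P = [[4/3, 1/3, -1], [5/6, 1/3, 0], [5/3, 2/3, -1]] · [[-6, -14], [18, 32], [-4, -3]] = [[2, -5], [1, -1], [6, 1]].

Y = [[2, -5], [1, -1], [6, 1]]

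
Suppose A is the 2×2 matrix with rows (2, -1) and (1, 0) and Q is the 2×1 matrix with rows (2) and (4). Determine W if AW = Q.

W = [[4], [6]]

Left-multiplying both sides by A⁻¹ gives W = A⁻¹Q.
det A = 1; the adjugate gives A⁻¹ = [[0, 1], [-1, 2]].
W = A⁻¹Q = [[0, 1], [-1, 2]] · [[2], [4]] = [[4], [6]].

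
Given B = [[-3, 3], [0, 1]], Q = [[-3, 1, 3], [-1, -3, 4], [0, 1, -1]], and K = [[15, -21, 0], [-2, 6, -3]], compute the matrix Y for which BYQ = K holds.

Left-multiply by B⁻¹ and right-multiply by Q⁻¹: Y = B⁻¹KQ⁻¹.
det B = -3, so B⁻¹ = [[-1/3, 1], [0, 1]].
det Q = -1; the adjugate gives Q⁻¹ = [[1, -4, -13], [1, -3, -9], [1, -3, -10]].
B⁻¹K = [[-7, 13, -3], [-2, 6, -3]].
Y = (B⁻¹K)Q⁻¹ = [[3, -2, 4], [1, -1, 2]].

Y = [[3, -2, 4], [1, -1, 2]]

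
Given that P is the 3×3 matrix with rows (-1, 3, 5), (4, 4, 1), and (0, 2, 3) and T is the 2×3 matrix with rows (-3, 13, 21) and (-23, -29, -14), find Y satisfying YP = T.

Since P sits to the right of Y, Y = TP⁻¹.
det P = -6, so P⁻¹ = [[-5/3, -1/6, 17/6], [2, 1/2, -7/2], [-4/3, -1/3, 8/3]].
Y = TP⁻¹ = [[-3, 13, 21], [-23, -29, -14]] · [[-5/3, -1/6, 17/6], [2, 1/2, -7/2], [-4/3, -1/3, 8/3]] = [[3, 0, 2], [-1, -6, -1]].

Y = [[3, 0, 2], [-1, -6, -1]]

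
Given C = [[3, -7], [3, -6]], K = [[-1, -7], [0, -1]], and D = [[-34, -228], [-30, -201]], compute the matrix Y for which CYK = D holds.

Y = [[2, -1], [-4, 1]]

Y = C⁻¹DK⁻¹ (apply C⁻¹ on the left and K⁻¹ on the right).
det C = 3, so C⁻¹ = [[-2, 7/3], [-1, 1]].
det K = 1; the adjugate gives K⁻¹ = [[-1, 7], [0, -1]].
C⁻¹D = [[-2, -13], [4, 27]].
Y = (C⁻¹D)K⁻¹ = [[2, -1], [-4, 1]].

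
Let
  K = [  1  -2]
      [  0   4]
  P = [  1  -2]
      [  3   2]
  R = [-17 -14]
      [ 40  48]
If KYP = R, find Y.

Y = [[-3, 2], [-2, 4]]

Y = K⁻¹RP⁻¹ (apply K⁻¹ on the left and P⁻¹ on the right).
det K = 4, so K⁻¹ = [[1, 1/2], [0, 1/4]].
det P = 8, so P⁻¹ = [[1/4, 1/4], [-3/8, 1/8]].
K⁻¹R = [[3, 10], [10, 12]].
Y = (K⁻¹R)P⁻¹ = [[-3, 2], [-2, 4]].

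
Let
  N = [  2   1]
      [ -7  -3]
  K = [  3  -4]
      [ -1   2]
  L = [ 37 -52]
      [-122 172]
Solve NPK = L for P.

Left-multiply by N⁻¹ and right-multiply by K⁻¹: P = N⁻¹LK⁻¹.
det N = 1; the adjugate gives N⁻¹ = [[-3, -1], [7, 2]].
det K = 2, so K⁻¹ = [[1, 2], [1/2, 3/2]].
N⁻¹L = [[11, -16], [15, -20]].
P = (N⁻¹L)K⁻¹ = [[3, -2], [5, 0]].

P = [[3, -2], [5, 0]]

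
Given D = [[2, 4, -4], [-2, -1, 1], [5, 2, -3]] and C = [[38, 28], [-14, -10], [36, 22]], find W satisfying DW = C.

Left-multiplying both sides by D⁻¹ gives W = D⁻¹C.
det D = -6; the adjugate gives D⁻¹ = [[-1/6, -2/3, 0], [1/6, -7/3, -1], [-1/6, -8/3, -1]].
W = D⁻¹C = [[-1/6, -2/3, 0], [1/6, -7/3, -1], [-1/6, -8/3, -1]] · [[38, 28], [-14, -10], [36, 22]] = [[3, 2], [3, 6], [-5, 0]].

W = [[3, 2], [3, 6], [-5, 0]]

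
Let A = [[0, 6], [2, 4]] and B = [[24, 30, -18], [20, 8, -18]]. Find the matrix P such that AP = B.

P = [[2, -6, -3], [4, 5, -3]]

Left-multiplying both sides by A⁻¹ gives P = A⁻¹B.
det A = -12; the adjugate gives A⁻¹ = [[-1/3, 1/2], [1/6, 0]].
P = A⁻¹B = [[-1/3, 1/2], [1/6, 0]] · [[24, 30, -18], [20, 8, -18]] = [[2, -6, -3], [4, 5, -3]].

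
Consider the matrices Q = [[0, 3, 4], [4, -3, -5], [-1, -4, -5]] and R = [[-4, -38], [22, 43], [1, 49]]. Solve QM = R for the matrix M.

Since Q multiplies M on the left, M = Q⁻¹R.
det Q = -1; the adjugate gives Q⁻¹ = [[5, 1, 3], [-25, -4, -16], [19, 3, 12]].
M = Q⁻¹R = [[5, 1, 3], [-25, -4, -16], [19, 3, 12]] · [[-4, -38], [22, 43], [1, 49]] = [[5, 0], [-4, -6], [2, -5]].

M = [[5, 0], [-4, -6], [2, -5]]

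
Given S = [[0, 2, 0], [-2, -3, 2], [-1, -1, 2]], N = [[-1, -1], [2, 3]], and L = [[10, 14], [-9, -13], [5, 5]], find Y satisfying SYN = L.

Y = [[-4, 0], [-1, 2], [-5, 1]]

Left-multiply by S⁻¹ and right-multiply by N⁻¹: Y = S⁻¹LN⁻¹.
det S = 4, so S⁻¹ = [[-1, -1, 1], [1/2, 0, 0], [-1/4, -1/2, 1]].
N has determinant -1; N⁻¹ = [[-3, -1], [2, 1]].
S⁻¹L = [[4, 4], [5, 7], [7, 8]].
Y = (S⁻¹L)N⁻¹ = [[-4, 0], [-1, 2], [-5, 1]].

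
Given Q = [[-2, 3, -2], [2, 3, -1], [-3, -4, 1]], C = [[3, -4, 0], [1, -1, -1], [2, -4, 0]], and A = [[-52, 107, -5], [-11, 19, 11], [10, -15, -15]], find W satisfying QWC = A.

W = [[2, -5, 4], [-1, 1, -3], [-3, 4, 5]]

W = Q⁻¹AC⁻¹ (apply Q⁻¹ on the left and C⁻¹ on the right).
det Q = 3; the adjugate gives Q⁻¹ = [[-1/3, 5/3, 1], [1/3, -8/3, -2], [1/3, -17/3, -4]].
det C = -4, so C⁻¹ = [[1, 0, -1], [1/2, 0, -3/4], [1/2, -1, -1/4]].
Q⁻¹A = [[9, -19, 5], [-8, 15, -1], [5, -12, -4]].
W = (Q⁻¹A)C⁻¹ = [[2, -5, 4], [-1, 1, -3], [-3, 4, 5]].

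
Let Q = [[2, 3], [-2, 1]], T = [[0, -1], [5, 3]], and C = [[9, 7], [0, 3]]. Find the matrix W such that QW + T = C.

W = [[3, 1], [1, 2]]

QW = C − T = [[9, 8], [-5, 0]].
Q is on the left of W, so left-multiply by Q⁻¹: W = Q⁻¹(C − T).
det Q = 8, so Q⁻¹ = [[1/8, -3/8], [1/4, 1/4]].
W = Q⁻¹(C − T) = [[3, 1], [1, 2]].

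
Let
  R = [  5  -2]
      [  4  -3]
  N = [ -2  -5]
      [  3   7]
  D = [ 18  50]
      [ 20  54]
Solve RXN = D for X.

X = R⁻¹DN⁻¹ (apply R⁻¹ on the left and N⁻¹ on the right).
R has determinant -7; R⁻¹ = [[3/7, -2/7], [4/7, -5/7]].
det N = 1, so N⁻¹ = [[7, 5], [-3, -2]].
R⁻¹D = [[2, 6], [-4, -10]].
X = (R⁻¹D)N⁻¹ = [[-4, -2], [2, 0]].

X = [[-4, -2], [2, 0]]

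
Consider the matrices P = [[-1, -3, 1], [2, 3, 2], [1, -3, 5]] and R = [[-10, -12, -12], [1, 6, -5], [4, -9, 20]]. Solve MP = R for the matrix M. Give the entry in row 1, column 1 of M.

Since P sits to the right of M, M = RP⁻¹.
P has determinant -6; P⁻¹ = [[-7/2, -2, 3/2], [4/3, 1, -2/3], [3/2, 1, -1/2]].
M = RP⁻¹ = [[-10, -12, -12], [1, 6, -5], [4, -9, 20]] · [[-7/2, -2, 3/2], [4/3, 1, -2/3], [3/2, 1, -1/2]] = [[1, -4, -1], [-3, -1, 0], [4, 3, 2]].

1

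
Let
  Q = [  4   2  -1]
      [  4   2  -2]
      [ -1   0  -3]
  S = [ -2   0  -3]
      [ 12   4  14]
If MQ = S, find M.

M = [[3, -3, 2], [6, -4, -4]]

Since Q sits to the right of M, M = SQ⁻¹.
Q has determinant 2; Q⁻¹ = [[-3, 3, -1], [7, -13/2, 2], [1, -1, 0]].
M = SQ⁻¹ = [[-2, 0, -3], [12, 4, 14]] · [[-3, 3, -1], [7, -13/2, 2], [1, -1, 0]] = [[3, -3, 2], [6, -4, -4]].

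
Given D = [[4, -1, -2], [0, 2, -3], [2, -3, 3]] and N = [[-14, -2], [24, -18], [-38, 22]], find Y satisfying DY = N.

Y = [[-4, -1], [6, -6], [-4, 2]]

D is on the left of Y, so left-multiply by D⁻¹: Y = D⁻¹N.
det D = 2; the adjugate gives D⁻¹ = [[-3/2, 9/2, 7/2], [-3, 8, 6], [-2, 5, 4]].
Y = D⁻¹N = [[-3/2, 9/2, 7/2], [-3, 8, 6], [-2, 5, 4]] · [[-14, -2], [24, -18], [-38, 22]] = [[-4, -1], [6, -6], [-4, 2]].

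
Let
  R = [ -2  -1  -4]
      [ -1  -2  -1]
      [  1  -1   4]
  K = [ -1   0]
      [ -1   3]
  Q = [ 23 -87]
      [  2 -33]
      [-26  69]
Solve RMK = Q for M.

Left-multiply by R⁻¹ and right-multiply by K⁻¹: M = R⁻¹QK⁻¹.
det R = 3, so R⁻¹ = [[-3, 8/3, -7/3], [1, -4/3, 2/3], [1, -1, 1]].
det K = -3; the adjugate gives K⁻¹ = [[-1, 0], [-1/3, 1/3]].
R⁻¹Q = [[-3, 12], [3, 3], [-5, 15]].
M = (R⁻¹Q)K⁻¹ = [[-1, 4], [-4, 1], [0, 5]].

M = [[-1, 4], [-4, 1], [0, 5]]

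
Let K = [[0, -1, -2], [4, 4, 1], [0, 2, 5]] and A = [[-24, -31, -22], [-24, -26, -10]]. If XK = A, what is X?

X = [[3, -6, -2], [2, -6, 0]]

Since K sits to the right of X, X = AK⁻¹.
det K = 4, so K⁻¹ = [[9/2, 1/4, 7/4], [-5, 0, -2], [2, 0, 1]].
X = AK⁻¹ = [[-24, -31, -22], [-24, -26, -10]] · [[9/2, 1/4, 7/4], [-5, 0, -2], [2, 0, 1]] = [[3, -6, -2], [2, -6, 0]].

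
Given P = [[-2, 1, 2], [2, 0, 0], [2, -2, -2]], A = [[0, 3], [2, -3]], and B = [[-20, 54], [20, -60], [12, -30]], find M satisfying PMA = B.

M = P⁻¹BA⁻¹ (apply P⁻¹ on the left and A⁻¹ on the right).
det P = -4; the adjugate gives P⁻¹ = [[0, 1/2, 0], [-1, 0, -1], [1, 1/2, 1/2]].
det A = -6, so A⁻¹ = [[1/2, 1/2], [1/3, 0]].
P⁻¹B = [[10, -30], [8, -24], [-4, 9]].
M = (P⁻¹B)A⁻¹ = [[-5, 5], [-4, 4], [1, -2]].

M = [[-5, 5], [-4, 4], [1, -2]]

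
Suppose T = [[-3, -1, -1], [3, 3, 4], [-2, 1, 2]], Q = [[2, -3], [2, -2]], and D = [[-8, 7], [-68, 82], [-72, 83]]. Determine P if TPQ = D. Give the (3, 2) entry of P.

-5

Isolating P: multiply by T⁻¹ from the left and Q⁻¹ from the right, so P = T⁻¹DQ⁻¹.
det T = -1; the adjugate gives T⁻¹ = [[-2, -1, 1], [14, 8, -9], [-9, -5, 6]].
det Q = 2, so Q⁻¹ = [[-1, 3/2], [-1, 1]].
T⁻¹D = [[12, -13], [-8, 7], [-20, 25]].
P = (T⁻¹D)Q⁻¹ = [[1, 5], [1, -5], [-5, -5]].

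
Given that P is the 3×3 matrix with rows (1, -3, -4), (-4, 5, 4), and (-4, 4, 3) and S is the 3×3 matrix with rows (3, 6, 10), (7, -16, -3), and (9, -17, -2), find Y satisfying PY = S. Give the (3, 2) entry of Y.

-3

Left-multiplying both sides by P⁻¹ gives Y = P⁻¹S.
det P = -5; the adjugate gives P⁻¹ = [[1/5, 7/5, -8/5], [4/5, 13/5, -12/5], [-4/5, -8/5, 7/5]].
Y = P⁻¹S = [[1/5, 7/5, -8/5], [4/5, 13/5, -12/5], [-4/5, -8/5, 7/5]] · [[3, 6, 10], [7, -16, -3], [9, -17, -2]] = [[-4, 6, 1], [-1, 4, 5], [-1, -3, -6]].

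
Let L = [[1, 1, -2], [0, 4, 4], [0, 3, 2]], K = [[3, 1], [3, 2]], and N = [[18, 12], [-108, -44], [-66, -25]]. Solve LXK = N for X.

X = [[1, -1], [-5, 1], [-2, -3]]

X = L⁻¹NK⁻¹ (apply L⁻¹ on the left and K⁻¹ on the right).
L has determinant -4; L⁻¹ = [[1, 2, -3], [0, -1/2, 1], [0, 3/4, -1]].
det K = 3, so K⁻¹ = [[2/3, -1/3], [-1, 1]].
L⁻¹N = [[0, -1], [-12, -3], [-15, -8]].
X = (L⁻¹N)K⁻¹ = [[1, -1], [-5, 1], [-2, -3]].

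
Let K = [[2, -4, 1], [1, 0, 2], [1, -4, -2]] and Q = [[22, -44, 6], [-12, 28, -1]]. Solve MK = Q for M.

K is on the right of M, so right-multiply by K⁻¹: M = QK⁻¹.
K has determinant -4; K⁻¹ = [[-2, 3, 2], [-1, 5/4, 3/4], [1, -1, -1]].
M = QK⁻¹ = [[22, -44, 6], [-12, 28, -1]] · [[-2, 3, 2], [-1, 5/4, 3/4], [1, -1, -1]] = [[6, 5, 5], [-5, 0, -2]].

M = [[6, 5, 5], [-5, 0, -2]]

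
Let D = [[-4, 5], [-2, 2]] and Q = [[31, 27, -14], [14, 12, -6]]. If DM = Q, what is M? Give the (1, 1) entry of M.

D is on the left of M, so left-multiply by D⁻¹: M = D⁻¹Q.
D has determinant 2; D⁻¹ = [[1, -5/2], [1, -2]].
M = D⁻¹Q = [[1, -5/2], [1, -2]] · [[31, 27, -14], [14, 12, -6]] = [[-4, -3, 1], [3, 3, -2]].

-4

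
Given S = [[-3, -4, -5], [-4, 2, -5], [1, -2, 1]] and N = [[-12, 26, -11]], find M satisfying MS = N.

Right-multiplying both sides by S⁻¹ gives M = NS⁻¹.
det S = -2; the adjugate gives S⁻¹ = [[4, -7, -15], [1/2, -1, -5/2], [-3, 5, 11]].
M = NS⁻¹ = [[-12, 26, -11]] · [[4, -7, -15], [1/2, -1, -5/2], [-3, 5, 11]] = [[-2, 3, -6]].

M = [[-2, 3, -6]]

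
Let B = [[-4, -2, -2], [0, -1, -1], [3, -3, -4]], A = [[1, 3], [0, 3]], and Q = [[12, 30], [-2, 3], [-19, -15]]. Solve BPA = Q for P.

P = [[-4, 2], [1, -4], [1, 1]]

Isolating P: multiply by B⁻¹ from the left and A⁻¹ from the right, so P = B⁻¹QA⁻¹.
det B = -4, so B⁻¹ = [[-1/4, 1/2, 0], [3/4, -11/2, 1], [-3/4, 9/2, -1]].
det A = 3, so A⁻¹ = [[1, -1], [0, 1/3]].
B⁻¹Q = [[-4, -6], [1, -9], [1, 6]].
P = (B⁻¹Q)A⁻¹ = [[-4, 2], [1, -4], [1, 1]].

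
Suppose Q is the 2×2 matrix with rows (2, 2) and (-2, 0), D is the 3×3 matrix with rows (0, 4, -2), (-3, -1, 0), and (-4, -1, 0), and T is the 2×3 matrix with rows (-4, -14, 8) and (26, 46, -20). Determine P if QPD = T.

P = [[-5, -1, 4], [3, -5, 1]]

Isolating P: multiply by Q⁻¹ from the left and D⁻¹ from the right, so P = Q⁻¹TD⁻¹.
Q has determinant 4; Q⁻¹ = [[0, -1/2], [1/2, 1/2]].
det D = 2; the adjugate gives D⁻¹ = [[0, 1, -1], [0, -4, 3], [-1/2, -8, 6]].
Q⁻¹T = [[-13, -23, 10], [11, 16, -6]].
P = (Q⁻¹T)D⁻¹ = [[-5, -1, 4], [3, -5, 1]].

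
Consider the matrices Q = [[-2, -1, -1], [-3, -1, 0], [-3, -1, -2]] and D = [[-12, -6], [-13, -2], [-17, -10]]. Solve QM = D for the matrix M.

M = [[3, 0], [4, 2], [2, 4]]

Since Q multiplies M on the left, M = Q⁻¹D.
det Q = 2, so Q⁻¹ = [[1, -1/2, -1/2], [-3, 1/2, 3/2], [0, 1/2, -1/2]].
M = Q⁻¹D = [[1, -1/2, -1/2], [-3, 1/2, 3/2], [0, 1/2, -1/2]] · [[-12, -6], [-13, -2], [-17, -10]] = [[3, 0], [4, 2], [2, 4]].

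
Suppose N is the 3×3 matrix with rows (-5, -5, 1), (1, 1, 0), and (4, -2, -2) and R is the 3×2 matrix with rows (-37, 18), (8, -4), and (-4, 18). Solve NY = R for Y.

Y = [[3, 1], [5, -5], [3, -2]]

N is on the left of Y, so left-multiply by N⁻¹: Y = N⁻¹R.
det N = -6, so N⁻¹ = [[1/3, 2, 1/6], [-1/3, -1, -1/6], [1, 5, 0]].
Y = N⁻¹R = [[1/3, 2, 1/6], [-1/3, -1, -1/6], [1, 5, 0]] · [[-37, 18], [8, -4], [-4, 18]] = [[3, 1], [5, -5], [3, -2]].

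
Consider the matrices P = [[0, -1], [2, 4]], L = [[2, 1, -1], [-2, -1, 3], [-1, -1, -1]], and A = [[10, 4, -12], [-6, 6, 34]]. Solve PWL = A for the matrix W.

Left-multiply by P⁻¹ and right-multiply by L⁻¹: W = P⁻¹AL⁻¹.
det P = 2; the adjugate gives P⁻¹ = [[2, 1/2], [-1, 0]].
det L = 2; the adjugate gives L⁻¹ = [[2, 1, 1], [-5/2, -3/2, -2], [1/2, 1/2, 0]].
P⁻¹A = [[17, 11, -7], [-10, -4, 12]].
W = (P⁻¹A)L⁻¹ = [[3, -3, -5], [-4, 2, -2]].

W = [[3, -3, -5], [-4, 2, -2]]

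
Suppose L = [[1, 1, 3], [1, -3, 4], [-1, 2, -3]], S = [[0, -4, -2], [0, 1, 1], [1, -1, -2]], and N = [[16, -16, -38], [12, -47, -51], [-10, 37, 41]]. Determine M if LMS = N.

M = [[2, -4, 2], [-2, 1, 2], [-1, -3, 4]]

Left-multiply by L⁻¹ and right-multiply by S⁻¹: M = L⁻¹NS⁻¹.
det L = -3; the adjugate gives L⁻¹ = [[-1/3, -3, -13/3], [1/3, 0, 1/3], [1/3, 1, 4/3]].
det S = -2, so S⁻¹ = [[1/2, 3, 1], [-1/2, -1, 0], [1/2, 2, 0]].
L⁻¹N = [[2, -14, -12], [2, 7, 1], [4, -3, -9]].
M = (L⁻¹N)S⁻¹ = [[2, -4, 2], [-2, 1, 2], [-1, -3, 4]].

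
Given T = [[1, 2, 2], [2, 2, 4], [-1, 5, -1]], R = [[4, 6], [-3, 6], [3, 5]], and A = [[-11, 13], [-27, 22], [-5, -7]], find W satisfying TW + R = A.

TW = A − R = [[-15, 7], [-24, 16], [-8, -12]].
T is on the left of W, so left-multiply by T⁻¹: W = T⁻¹(A − R).
T has determinant -2; T⁻¹ = [[11, -6, -2], [1, -1/2, 0], [-6, 7/2, 1]].
W = T⁻¹(A − R) = [[-5, 5], [-3, -1], [-2, 2]].

W = [[-5, 5], [-3, -1], [-2, 2]]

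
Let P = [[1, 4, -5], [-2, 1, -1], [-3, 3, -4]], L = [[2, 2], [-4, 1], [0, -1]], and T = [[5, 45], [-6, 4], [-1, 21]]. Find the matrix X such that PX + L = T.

PX = T − L = [[3, 43], [-2, 3], [-1, 22]].
Since P multiplies X on the left, X = P⁻¹(T − L).
P has determinant -6; P⁻¹ = [[1/6, -1/6, -1/6], [5/6, 19/6, -11/6], [1/2, 5/2, -3/2]].
X = P⁻¹(T − L) = [[1, 3], [-2, 5], [-2, -4]].

X = [[1, 3], [-2, 5], [-2, -4]]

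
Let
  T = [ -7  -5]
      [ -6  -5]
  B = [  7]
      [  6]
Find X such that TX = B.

T is on the left of X, so left-multiply by T⁻¹: X = T⁻¹B.
det T = 5, so T⁻¹ = [[-1, 1], [6/5, -7/5]].
X = T⁻¹B = [[-1, 1], [6/5, -7/5]] · [[7], [6]] = [[-1], [0]].

X = [[-1], [0]]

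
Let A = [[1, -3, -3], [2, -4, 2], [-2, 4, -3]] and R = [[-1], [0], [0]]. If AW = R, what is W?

W = [[2], [1], [0]]

Since A multiplies W on the left, W = A⁻¹R.
det A = -2, so A⁻¹ = [[-2, 21/2, 9], [-1, 9/2, 4], [0, -1, -1]].
W = A⁻¹R = [[-2, 21/2, 9], [-1, 9/2, 4], [0, -1, -1]] · [[-1], [0], [0]] = [[2], [1], [0]].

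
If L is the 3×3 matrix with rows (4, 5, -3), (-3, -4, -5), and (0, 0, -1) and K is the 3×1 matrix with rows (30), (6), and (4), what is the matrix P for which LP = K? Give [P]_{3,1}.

-4

Since L multiplies P on the left, P = L⁻¹K.
L has determinant 1; L⁻¹ = [[4, 5, -37], [-3, -4, 29], [0, 0, -1]].
P = L⁻¹K = [[4, 5, -37], [-3, -4, 29], [0, 0, -1]] · [[30], [6], [4]] = [[2], [2], [-4]].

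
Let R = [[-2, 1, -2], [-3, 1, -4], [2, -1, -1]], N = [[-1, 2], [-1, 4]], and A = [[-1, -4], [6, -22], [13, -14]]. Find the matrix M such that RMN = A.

Isolating M: multiply by R⁻¹ from the left and N⁻¹ from the right, so M = R⁻¹AN⁻¹.
R has determinant -3; R⁻¹ = [[5/3, -1, 2/3], [11/3, -2, 2/3], [-1/3, 0, -1/3]].
det N = -2, so N⁻¹ = [[-2, 1], [-1/2, 1/2]].
R⁻¹A = [[1, 6], [-7, 20], [-4, 6]].
M = (R⁻¹A)N⁻¹ = [[-5, 4], [4, 3], [5, -1]].

M = [[-5, 4], [4, 3], [5, -1]]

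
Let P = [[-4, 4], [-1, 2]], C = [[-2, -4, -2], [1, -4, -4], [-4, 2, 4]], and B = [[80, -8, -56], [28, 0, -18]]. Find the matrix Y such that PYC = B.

Y = [[-1, 2, 4], [-4, 4, 1]]

Y = P⁻¹BC⁻¹ (apply P⁻¹ on the left and C⁻¹ on the right).
det P = -4; the adjugate gives P⁻¹ = [[-1/2, 1], [-1/4, 1]].
det C = -4, so C⁻¹ = [[2, -3, -2], [-3, 4, 5/2], [7/2, -5, -3]].
P⁻¹B = [[-12, 4, 10], [8, 2, -4]].
Y = (P⁻¹B)C⁻¹ = [[-1, 2, 4], [-4, 4, 1]].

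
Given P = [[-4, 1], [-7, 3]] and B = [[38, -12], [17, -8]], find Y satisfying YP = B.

Y = [[-6, -2], [1, -3]]

P is on the right of Y, so right-multiply by P⁻¹: Y = BP⁻¹.
det P = -5; the adjugate gives P⁻¹ = [[-3/5, 1/5], [-7/5, 4/5]].
Y = BP⁻¹ = [[38, -12], [17, -8]] · [[-3/5, 1/5], [-7/5, 4/5]] = [[-6, -2], [1, -3]].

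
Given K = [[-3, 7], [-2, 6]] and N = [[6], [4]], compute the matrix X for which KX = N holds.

X = [[-2], [0]]

K is on the left of X, so left-multiply by K⁻¹: X = K⁻¹N.
det K = -4, so K⁻¹ = [[-3/2, 7/4], [-1/2, 3/4]].
X = K⁻¹N = [[-3/2, 7/4], [-1/2, 3/4]] · [[6], [4]] = [[-2], [0]].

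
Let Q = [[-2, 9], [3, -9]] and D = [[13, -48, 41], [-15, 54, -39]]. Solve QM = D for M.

M = [[-2, 6, 2], [1, -4, 5]]

Since Q multiplies M on the left, M = Q⁻¹D.
det Q = -9; the adjugate gives Q⁻¹ = [[1, 1], [1/3, 2/9]].
M = Q⁻¹D = [[1, 1], [1/3, 2/9]] · [[13, -48, 41], [-15, 54, -39]] = [[-2, 6, 2], [1, -4, 5]].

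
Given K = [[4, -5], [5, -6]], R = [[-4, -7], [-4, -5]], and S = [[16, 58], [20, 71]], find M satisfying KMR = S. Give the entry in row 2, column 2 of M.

-3

Isolating M: multiply by K⁻¹ from the left and R⁻¹ from the right, so M = K⁻¹SR⁻¹.
det K = 1, so K⁻¹ = [[-6, 5], [-5, 4]].
det R = -8; the adjugate gives R⁻¹ = [[5/8, -7/8], [-1/2, 1/2]].
K⁻¹S = [[4, 7], [0, -6]].
M = (K⁻¹S)R⁻¹ = [[-1, 0], [3, -3]].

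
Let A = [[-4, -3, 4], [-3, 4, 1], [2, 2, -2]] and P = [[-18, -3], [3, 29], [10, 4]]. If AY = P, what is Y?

Y = [[1, -3], [2, 5], [-2, 0]]

A is on the left of Y, so left-multiply by A⁻¹: Y = A⁻¹P.
det A = -4, so A⁻¹ = [[5/2, -1/2, 19/4], [1, 0, 2], [7/2, -1/2, 25/4]].
Y = A⁻¹P = [[5/2, -1/2, 19/4], [1, 0, 2], [7/2, -1/2, 25/4]] · [[-18, -3], [3, 29], [10, 4]] = [[1, -3], [2, 5], [-2, 0]].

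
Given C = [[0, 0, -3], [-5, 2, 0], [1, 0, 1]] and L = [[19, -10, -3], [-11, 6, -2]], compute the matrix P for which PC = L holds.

Since C sits to the right of P, P = LC⁻¹.
det C = 6, so C⁻¹ = [[1/3, 0, 1], [5/6, 1/2, 5/2], [-1/3, 0, 0]].
P = LC⁻¹ = [[19, -10, -3], [-11, 6, -2]] · [[1/3, 0, 1], [5/6, 1/2, 5/2], [-1/3, 0, 0]] = [[-1, -5, -6], [2, 3, 4]].

P = [[-1, -5, -6], [2, 3, 4]]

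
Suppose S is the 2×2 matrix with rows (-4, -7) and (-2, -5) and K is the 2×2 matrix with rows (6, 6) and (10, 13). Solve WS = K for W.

W = [[-3, 3], [-4, 3]]

Since S sits to the right of W, W = KS⁻¹.
det S = 6, so S⁻¹ = [[-5/6, 7/6], [1/3, -2/3]].
W = KS⁻¹ = [[6, 6], [10, 13]] · [[-5/6, 7/6], [1/3, -2/3]] = [[-3, 3], [-4, 3]].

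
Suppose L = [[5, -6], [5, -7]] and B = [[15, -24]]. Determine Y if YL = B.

L is on the right of Y, so right-multiply by L⁻¹: Y = BL⁻¹.
det L = -5, so L⁻¹ = [[7/5, -6/5], [1, -1]].
Y = BL⁻¹ = [[15, -24]] · [[7/5, -6/5], [1, -1]] = [[-3, 6]].

Y = [[-3, 6]]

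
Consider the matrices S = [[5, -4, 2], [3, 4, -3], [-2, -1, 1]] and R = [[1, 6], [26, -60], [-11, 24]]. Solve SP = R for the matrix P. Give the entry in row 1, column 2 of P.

Since S multiplies P on the left, P = S⁻¹R.
det S = 3; the adjugate gives S⁻¹ = [[1/3, 2/3, 4/3], [1, 3, 7], [5/3, 13/3, 32/3]].
P = S⁻¹R = [[1/3, 2/3, 4/3], [1, 3, 7], [5/3, 13/3, 32/3]] · [[1, 6], [26, -60], [-11, 24]] = [[3, -6], [2, -6], [-3, 6]].

-6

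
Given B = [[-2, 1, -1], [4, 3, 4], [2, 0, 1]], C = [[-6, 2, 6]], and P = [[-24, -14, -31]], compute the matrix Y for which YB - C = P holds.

Y = [[3, -5, -2]]

YB = P + C = [[-30, -12, -25]].
B is on the right of Y, so right-multiply by B⁻¹: Y = (P + C)B⁻¹.
B has determinant 4; B⁻¹ = [[3/4, -1/4, 7/4], [1, 0, 1], [-3/2, 1/2, -5/2]].
Y = (P + C)B⁻¹ = [[3, -5, -2]].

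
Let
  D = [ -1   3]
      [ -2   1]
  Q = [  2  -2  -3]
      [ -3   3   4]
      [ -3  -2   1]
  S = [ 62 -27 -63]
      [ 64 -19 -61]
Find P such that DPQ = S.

Isolating P: multiply by D⁻¹ from the left and Q⁻¹ from the right, so P = D⁻¹SQ⁻¹.
det D = 5, so D⁻¹ = [[1/5, -3/5], [2/5, -1/5]].
Q has determinant -5; Q⁻¹ = [[-11/5, -8/5, -1/5], [9/5, 7/5, -1/5], [-3, -2, 0]].
D⁻¹S = [[-26, 6, 24], [12, -7, -13]].
P = (D⁻¹S)Q⁻¹ = [[-4, 2, 4], [0, -3, -1]].

P = [[-4, 2, 4], [0, -3, -1]]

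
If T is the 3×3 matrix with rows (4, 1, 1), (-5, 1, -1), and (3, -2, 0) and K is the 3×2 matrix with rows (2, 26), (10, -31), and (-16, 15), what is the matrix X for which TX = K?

X = [[-2, 5], [5, 0], [5, 6]]

Since T multiplies X on the left, X = T⁻¹K.
det T = -4, so T⁻¹ = [[1/2, 1/2, 1/2], [3/4, 3/4, 1/4], [-7/4, -11/4, -9/4]].
X = T⁻¹K = [[1/2, 1/2, 1/2], [3/4, 3/4, 1/4], [-7/4, -11/4, -9/4]] · [[2, 26], [10, -31], [-16, 15]] = [[-2, 5], [5, 0], [5, 6]].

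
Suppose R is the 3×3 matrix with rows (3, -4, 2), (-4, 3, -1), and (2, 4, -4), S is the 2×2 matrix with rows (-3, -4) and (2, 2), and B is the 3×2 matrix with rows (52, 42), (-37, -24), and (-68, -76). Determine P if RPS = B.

P = R⁻¹BS⁻¹ (apply R⁻¹ on the left and S⁻¹ on the right).
det R = 4; the adjugate gives R⁻¹ = [[-2, -2, -1/2], [-9/2, -4, -5/4], [-11/2, -5, -7/4]].
det S = 2, so S⁻¹ = [[1, 2], [-1, -3/2]].
R⁻¹B = [[4, 2], [-1, 2], [18, 22]].
P = (R⁻¹B)S⁻¹ = [[2, 5], [-3, -5], [-4, 3]].

P = [[2, 5], [-3, -5], [-4, 3]]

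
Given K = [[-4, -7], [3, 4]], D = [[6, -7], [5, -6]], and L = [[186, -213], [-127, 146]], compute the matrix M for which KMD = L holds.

Isolating M: multiply by K⁻¹ from the left and D⁻¹ from the right, so M = K⁻¹LD⁻¹.
K has determinant 5; K⁻¹ = [[4/5, 7/5], [-3/5, -4/5]].
D has determinant -1; D⁻¹ = [[6, -7], [5, -6]].
K⁻¹L = [[-29, 34], [-10, 11]].
M = (K⁻¹L)D⁻¹ = [[-4, -1], [-5, 4]].

M = [[-4, -1], [-5, 4]]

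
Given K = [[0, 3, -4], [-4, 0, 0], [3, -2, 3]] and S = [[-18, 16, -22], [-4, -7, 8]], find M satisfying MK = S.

M = [[4, 3, -2], [-5, -2, -4]]

Right-multiplying both sides by K⁻¹ gives M = SK⁻¹.
det K = 4, so K⁻¹ = [[0, -1/4, 0], [3, 3, 4], [2, 9/4, 3]].
M = SK⁻¹ = [[-18, 16, -22], [-4, -7, 8]] · [[0, -1/4, 0], [3, 3, 4], [2, 9/4, 3]] = [[4, 3, -2], [-5, -2, -4]].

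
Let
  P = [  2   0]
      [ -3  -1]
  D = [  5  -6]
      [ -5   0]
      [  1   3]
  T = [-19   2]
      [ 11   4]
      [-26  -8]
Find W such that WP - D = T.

WP = T + D = [[-14, -4], [6, 4], [-25, -5]].
P is on the right of W, so right-multiply by P⁻¹: W = (T + D)P⁻¹.
P has determinant -2; P⁻¹ = [[1/2, 0], [-3/2, -1]].
W = (T + D)P⁻¹ = [[-1, 4], [-3, -4], [-5, 5]].

W = [[-1, 4], [-3, -4], [-5, 5]]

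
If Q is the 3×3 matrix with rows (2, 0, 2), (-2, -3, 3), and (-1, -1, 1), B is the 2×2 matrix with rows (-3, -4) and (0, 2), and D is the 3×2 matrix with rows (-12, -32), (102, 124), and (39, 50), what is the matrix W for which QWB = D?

W = [[5, -3], [5, 3], [-3, -1]]

Isolating W: multiply by Q⁻¹ from the left and B⁻¹ from the right, so W = Q⁻¹DB⁻¹.
det Q = -2; the adjugate gives Q⁻¹ = [[0, 1, -3], [1/2, -2, 5], [1/2, -1, 3]].
det B = -6; the adjugate gives B⁻¹ = [[-1/3, -2/3], [0, 1/2]].
Q⁻¹D = [[-15, -26], [-15, -14], [9, 10]].
W = (Q⁻¹D)B⁻¹ = [[5, -3], [5, 3], [-3, -1]].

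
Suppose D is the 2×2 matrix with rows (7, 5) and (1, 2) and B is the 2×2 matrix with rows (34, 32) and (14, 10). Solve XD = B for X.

Right-multiplying both sides by D⁻¹ gives X = BD⁻¹.
det D = 9, so D⁻¹ = [[2/9, -5/9], [-1/9, 7/9]].
X = BD⁻¹ = [[34, 32], [14, 10]] · [[2/9, -5/9], [-1/9, 7/9]] = [[4, 6], [2, 0]].

X = [[4, 6], [2, 0]]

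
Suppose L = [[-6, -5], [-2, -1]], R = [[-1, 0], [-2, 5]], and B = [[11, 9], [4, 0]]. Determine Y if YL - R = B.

YL = B + R = [[10, 9], [2, 5]].
L is on the right of Y, so right-multiply by L⁻¹: Y = (B + R)L⁻¹.
L has determinant -4; L⁻¹ = [[1/4, -5/4], [-1/2, 3/2]].
Y = (B + R)L⁻¹ = [[-2, 1], [-2, 5]].

Y = [[-2, 1], [-2, 5]]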